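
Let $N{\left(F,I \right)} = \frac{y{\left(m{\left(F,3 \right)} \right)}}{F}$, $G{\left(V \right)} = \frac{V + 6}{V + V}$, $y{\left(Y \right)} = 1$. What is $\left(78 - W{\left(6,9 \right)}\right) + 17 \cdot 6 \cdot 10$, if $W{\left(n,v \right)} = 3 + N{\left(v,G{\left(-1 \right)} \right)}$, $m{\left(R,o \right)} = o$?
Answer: $\frac{9854}{9} \approx 1094.9$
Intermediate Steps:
$G{\left(V \right)} = \frac{6 + V}{2 V}$
$N{\left(F,I \right)} = \frac{1}{F}$ ($N{\left(F,I \right)} = 1 \frac{1}{F} = \frac{1}{F}$)
$W{\left(n,v \right)} = 3 + \frac{1}{v}$
$\left(78 - W{\left(6,9 \right)}\right) + 17 \cdot 6 \cdot 10 = \left(78 - \left(3 + \frac{1}{9}\right)\right) + 17 \cdot 6 \cdot 10 = \left(78 - \left(3 + \frac{1}{9}\right)\right) + 17 \cdot 60 = \left(78 - \frac{28}{9}\right) + 1020 = \frac{674}{9} + 1020 = \frac{9854}{9}$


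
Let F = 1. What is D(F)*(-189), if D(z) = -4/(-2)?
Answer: -378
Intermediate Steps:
D(z) = 2 (D(z) = -4*(-½) = 2)
D(F)*(-189) = 2*(-189) = -378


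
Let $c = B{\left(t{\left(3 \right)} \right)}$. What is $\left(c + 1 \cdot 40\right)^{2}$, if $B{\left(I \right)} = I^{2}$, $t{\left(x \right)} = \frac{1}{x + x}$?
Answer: $\frac{2076481}{1296} \approx 1602.2$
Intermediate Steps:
$t{\left(x \right)} = \frac{1}{2 x}$
$c = \frac{1}{36}$ ($c = \left(\frac{1}{2 \cdot 3}\right)^{2} = \left(\frac{1}{2} \cdot \frac{1}{3}\right)^{2} = \left(\frac{1}{6}\right)^{2} = \frac{1}{36} \approx 0.027778$)
$\left(c + 1 \cdot 40\right)^{2} = \left(\frac{1}{36} + 1 \cdot 40\right)^{2} = \left(\frac{1}{36} + 40\right)^{2} = \left(\frac{1441}{36}\right)^{2} = \frac{2076481}{1296}$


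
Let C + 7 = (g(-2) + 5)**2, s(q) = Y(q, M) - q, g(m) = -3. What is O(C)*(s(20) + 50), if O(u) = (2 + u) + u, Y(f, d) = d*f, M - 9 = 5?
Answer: -1240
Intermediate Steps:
M = 14 (M = 9 + 5 = 14)
s(q) = 13*q (s(q) = 14*q - q = 13*q)
C = -3 (C = -7 + (-3 + 5)**2 = -7 + 2**2 = -7 + 4 = -3)
O(u) = 2 + 2*u
O(C)*(s(20) + 50) = (2 + 2*(-3))*(13*20 + 50) = (2 - 6)*(260 + 50) = -4*310 = -1240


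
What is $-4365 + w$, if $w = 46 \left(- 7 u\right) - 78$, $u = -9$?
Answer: $-1545$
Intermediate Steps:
$w = 2820$ ($w = 46 \left(\left(-7\right) \left(-9\right)\right) - 78 = 46 \cdot 63 - 78 = 2898 - 78 = 2820$)
$-4365 + w = -4365 + 2820 = -1545$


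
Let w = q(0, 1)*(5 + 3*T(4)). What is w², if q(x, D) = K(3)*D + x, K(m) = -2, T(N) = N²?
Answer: 11236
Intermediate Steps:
q(x, D) = x - 2*D (q(x, D) = -2*D + x = x - 2*D)
w = -106 (w = (0 - 2*1)*(5 + 3*4²) = (0 - 2)*(5 + 3*16) = -2*(5 + 48) = -2*53 = -106)
w² = (-106)² = 11236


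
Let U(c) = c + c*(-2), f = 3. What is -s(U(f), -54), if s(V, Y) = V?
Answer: 3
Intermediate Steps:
U(c) = -c (U(c) = c - 2*c = -c)
-s(U(f), -54) = -(-1)*3 = -1*(-3) = 3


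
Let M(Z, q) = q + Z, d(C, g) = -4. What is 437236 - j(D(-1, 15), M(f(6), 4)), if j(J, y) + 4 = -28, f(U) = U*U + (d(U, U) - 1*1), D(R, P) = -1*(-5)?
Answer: 437268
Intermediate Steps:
D(R, P) = 5
f(U) = -5 + U² (f(U) = U*U + (-4 - 1*1) = U² + (-4 - 1) = U² - 5 = -5 + U²)
M(Z, q) = Z + q
j(J, y) = -32 (j(J, y) = -4 - 28 = -32)
437236 - j(D(-1, 15), M(f(6), 4)) = 437236 - 1*(-32) = 437236 + 32 = 437268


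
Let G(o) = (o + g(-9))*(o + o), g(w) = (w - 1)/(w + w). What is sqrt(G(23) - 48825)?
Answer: I*sqrt(429673)/3 ≈ 218.5*I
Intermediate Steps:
g(w) = (-1 + w)/(2*w) (g(w) = (-1 + w)/((2*w)) = (-1 + w)*(1/(2*w)) = (-1 + w)/(2*w))
G(o) = 2*o*(5/9 + o) (G(o) = (o + (1/2)*(-1 - 9)/(-9))*(o + o) = (o + (1/2)*(-1/9)*(-10))*(2*o) = (o + 5/9)*(2*o) = (5/9 + o)*(2*o) = 2*o*(5/9 + o))
sqrt(G(23) - 48825) = sqrt((2/9)*23*(5 + 9*23) - 48825) = sqrt((2/9)*23*(5 + 207) - 48825) = sqrt((2/9)*23*212 - 48825) = sqrt(9752/9 - 48825) = sqrt(-429673/9) = I*sqrt(429673)/3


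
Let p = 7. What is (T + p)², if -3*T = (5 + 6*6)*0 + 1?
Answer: 400/9 ≈ 44.444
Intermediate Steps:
T = -⅓ (T = -((5 + 6*6)*0 + 1)/3 = -((5 + 36)*0 + 1)/3 = -(41*0 + 1)/3 = -(0 + 1)/3 = -⅓*1 = -⅓ ≈ -0.33333)
(T + p)² = (-⅓ + 7)² = (20/3)² = 400/9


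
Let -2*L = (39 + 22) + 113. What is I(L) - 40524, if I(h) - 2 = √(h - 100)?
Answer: -40522 + I*√187 ≈ -40522.0 + 13.675*I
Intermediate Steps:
L = -87 (L = -((39 + 22) + 113)/2 = -(61 + 113)/2 = -½*174 = -87)
I(h) = 2 + √(-100 + h) (I(h) = 2 + √(h - 100) = 2 + √(-100 + h))
I(L) - 40524 = (2 + √(-100 - 87)) - 40524 = (2 + √(-187)) - 40524 = (2 + I*√187) - 40524 = -40522 + I*√187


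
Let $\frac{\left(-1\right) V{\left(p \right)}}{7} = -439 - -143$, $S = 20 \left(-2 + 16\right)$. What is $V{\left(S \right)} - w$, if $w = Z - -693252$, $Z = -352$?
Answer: $-690828$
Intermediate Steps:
$w = 692900$ ($w = -352 - -693252 = -352 + 693252 = 692900$)
$S = 280$ ($S = 20 \cdot 14 = 280$)
$V{\left(p \right)} = 2072$ ($V{\left(p \right)} = - 7 \left(-439 - -143\right) = - 7 \left(-439 + 143\right) = \left(-7\right) \left(-296\right) = 2072$)
$V{\left(S \right)} - w = 2072 - 692900 = -690828$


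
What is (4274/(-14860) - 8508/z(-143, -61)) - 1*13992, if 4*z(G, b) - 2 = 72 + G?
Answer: -2306856111/170890 ≈ -13499.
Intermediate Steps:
z(G, b) = 37/2 + G/4 (z(G, b) = ½ + (72 + G)/4 = ½ + (18 + G/4) = 37/2 + G/4)
(4274/(-14860) - 8508/z(-143, -61)) - 1*13992 = (4274/(-14860) - 8508/(37/2 + (¼)*(-143))) - 1*13992 = (4274*(-1/14860) - 8508/(37/2 - 143/4)) - 13992 = (-2137/7430 - 8508/(-69/4)) - 13992 = (-2137/7430 - 8508*(-4/69)) - 13992 = (-2137/7430 + 11344/23) - 13992 = 84236769/170890 - 13992 = -2306856111/170890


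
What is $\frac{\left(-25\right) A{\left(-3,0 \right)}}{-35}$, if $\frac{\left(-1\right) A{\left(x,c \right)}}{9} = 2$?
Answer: $- \frac{90}{7} \approx -12.857$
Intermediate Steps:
$A{\left(x,c \right)} = -18$ ($A{\left(x,c \right)} = \left(-9\right) 2 = -18$)
$\frac{\left(-25\right) A{\left(-3,0 \right)}}{-35} = \frac{\left(-25\right) \left(-18\right)}{-35} = 450 \left(- \frac{1}{35}\right) = - \frac{90}{7}$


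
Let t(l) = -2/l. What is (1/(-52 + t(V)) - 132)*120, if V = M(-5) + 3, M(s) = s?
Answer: -269320/17 ≈ -15842.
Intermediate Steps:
V = -2 (V = -5 + 3 = -2)
(1/(-52 + t(V)) - 132)*120 = (1/(-52 - 2/(-2)) - 132)*120 = (1/(-52 - 2*(-½)) - 132)*120 = (1/(-52 + 1) - 132)*120 = (1/(-51) - 132)*120 = (-1/51 - 132)*120 = -6733/51*120 = -269320/17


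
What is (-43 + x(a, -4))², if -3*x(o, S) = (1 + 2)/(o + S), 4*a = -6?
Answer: 221841/121 ≈ 1833.4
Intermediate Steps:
a = -3/2 (a = (¼)*(-6) = -3/2 ≈ -1.5000)
x(o, S) = -1/(S + o) (x(o, S) = -(1 + 2)/(3*(o + S)) = -1/(S + o))
(-43 + x(a, -4))² = (-43 - 1/(-4 - 3/2))² = (-43 - 1/(-11/2))² = (-43 - 1*(-2/11))² = (-43 + 2/11)² = (-471/11)² = 221841/121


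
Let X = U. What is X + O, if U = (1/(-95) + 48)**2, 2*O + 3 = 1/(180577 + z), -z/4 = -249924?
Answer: 24515383802088/10651963825 ≈ 2301.5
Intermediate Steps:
z = 999696 (z = -4*(-249924) = 999696)
O = -1770409/1180273 (O = -3/2 + 1/(2*(180577 + 999696)) = -3/2 + (1/2)/1180273 = -3/2 + (1/2)*(1/1180273) = -3/2 + 1/2360546 = -1770409/1180273 ≈ -1.5000)
U = 20784481/9025 (U = (-1/95 + 48)**2 = (4559/95)**2 = 20784481/9025 ≈ 2303.0)
X = 20784481/9025 ≈ 2303.0
X + O = 20784481/9025 - 1770409/1180273 = 24515383802088/10651963825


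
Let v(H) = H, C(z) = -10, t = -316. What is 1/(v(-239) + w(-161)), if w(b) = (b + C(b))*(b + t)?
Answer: 1/81328 ≈ 1.2296e-5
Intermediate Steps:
w(b) = (-316 + b)*(-10 + b) (w(b) = (b - 10)*(b - 316) = (-10 + b)*(-316 + b) = (-316 + b)*(-10 + b))
1/(v(-239) + w(-161)) = 1/(-239 + (3160 + (-161)**2 - 326*(-161))) = 1/(-239 + (3160 + 25921 + 52486)) = 1/(-239 + 81567) = 1/81328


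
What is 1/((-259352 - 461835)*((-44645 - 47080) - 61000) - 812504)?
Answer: 1/110142472071 ≈ 9.0792e-12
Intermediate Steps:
1/((-259352 - 461835)*((-44645 - 47080) - 61000) - 812504) = 1/(-721187*(-91725 - 61000) - 812504) = 1/(-721187*(-152725) - 812504) = 1/(110143284575 - 812504) = 1/110142472071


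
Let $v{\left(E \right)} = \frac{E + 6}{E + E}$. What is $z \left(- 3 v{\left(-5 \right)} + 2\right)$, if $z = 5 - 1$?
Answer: $\frac{46}{5} \approx 9.2$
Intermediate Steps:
$v{\left(E \right)} = \frac{6 + E}{2 E}$
$z = 4$ ($z = 5 - 1 = 4$)
$z \left(- 3 v{\left(-5 \right)} + 2\right) = 4 \left(- 3 \frac{6 - 5}{2 \left(-5\right)} + 2\right) = 4 \left(- 3 \cdot \frac{1}{2} \left(- \frac{1}{5}\right) 1 + 2\right) = 4 \left(\left(-3\right) \left(- \frac{1}{10}\right) + 2\right) = 4 \left(\frac{3}{10} + 2\right) = 4 \cdot \frac{23}{10} = \frac{46}{5}$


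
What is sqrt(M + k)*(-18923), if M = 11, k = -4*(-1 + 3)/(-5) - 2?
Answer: -18923*sqrt(265)/5 ≈ -61609.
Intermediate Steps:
k = -2/5 (k = -4*2*(-1/5) - 2 = -8*(-1/5) - 2 = 8/5 - 2 = -2/5 ≈ -0.40000)
sqrt(M + k)*(-18923) = sqrt(11 - 2/5)*(-18923) = sqrt(53/5)*(-18923) = (sqrt(265)/5)*(-18923) = -18923*sqrt(265)/5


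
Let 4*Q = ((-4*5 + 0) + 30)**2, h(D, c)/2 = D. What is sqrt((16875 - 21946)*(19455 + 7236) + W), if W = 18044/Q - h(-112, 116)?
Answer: I*sqrt(3383727881)/5 ≈ 11634.0*I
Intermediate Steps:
h(D, c) = 2*D
Q = 25 (Q = ((-4*5 + 0) + 30)**2/4 = ((-20 + 0) + 30)**2/4 = (-20 + 30)**2/4 = (1/4)*10**2 = (1/4)*100 = 25)
W = 23644/25 (W = 18044/25 - 2*(-112) = 18044*(1/25) - 1*(-224) = 18044/25 + 224 = 23644/25 ≈ 945.76)
sqrt((16875 - 21946)*(19455 + 7236) + W) = sqrt((16875 - 21946)*(19455 + 7236) + 23644/25) = sqrt(-5071*26691 + 23644/25) = sqrt(-135350061 + 23644/25) = sqrt(-3383727881/25) = I*sqrt(3383727881)/5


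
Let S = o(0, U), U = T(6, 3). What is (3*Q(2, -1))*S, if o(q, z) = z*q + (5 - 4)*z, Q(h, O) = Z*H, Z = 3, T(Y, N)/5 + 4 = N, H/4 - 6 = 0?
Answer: -1080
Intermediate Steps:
H = 24 (H = 24 + 4*0 = 24 + 0 = 24)
T(Y, N) = -20 + 5*N
U = -5 (U = -20 + 5*3 = -20 + 15 = -5)
Q(h, O) = 72 (Q(h, O) = 3*24 = 72)
o(q, z) = z + q*z (o(q, z) = q*z + 1*z = q*z + z = z + q*z)
S = -5 (S = -5*(1 + 0) = -5*1 = -5)
(3*Q(2, -1))*S = (3*72)*(-5) = 216*(-5) = -1080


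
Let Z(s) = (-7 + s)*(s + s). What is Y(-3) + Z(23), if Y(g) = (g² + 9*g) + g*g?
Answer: 727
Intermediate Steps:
Z(s) = 2*s*(-7 + s) (Z(s) = (-7 + s)*(2*s) = 2*s*(-7 + s))
Y(g) = 2*g² + 9*g (Y(g) = (g² + 9*g) + g² = 2*g² + 9*g)
Y(-3) + Z(23) = -3*(9 + 2*(-3)) + 2*23*(-7 + 23) = -3*(9 - 6) + 2*23*16 = -3*3 + 736 = -9 + 736 = 727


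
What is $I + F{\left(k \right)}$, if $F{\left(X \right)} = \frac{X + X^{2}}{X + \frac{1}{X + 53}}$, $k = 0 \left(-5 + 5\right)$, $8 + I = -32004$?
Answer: $-32012$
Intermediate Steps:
$I = -32012$ ($I = -8 - 32004 = -32012$)
$k = 0$ ($k = 0 \cdot 0 = 0$)
$F{\left(X \right)} = \frac{X + X^{2}}{X + \frac{1}{53 + X}}$
$I + F{\left(k \right)} = -32012 + \frac{0 \left(53 + 0^{2} + 54 \cdot 0\right)}{1 + 0^{2} + 53 \cdot 0} = -32012 + \frac{0 \left(53 + 0 + 0\right)}{1 + 0 + 0} = -32012 + 0 \cdot 1^{-1} \cdot 53 = -32012 + 0 \cdot 1 \cdot 53 = -32012 + 0 = -32012$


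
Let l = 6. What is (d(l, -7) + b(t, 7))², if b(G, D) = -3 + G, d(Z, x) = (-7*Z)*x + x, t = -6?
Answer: 77284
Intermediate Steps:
d(Z, x) = x - 7*Z*x (d(Z, x) = -7*Z*x + x = x - 7*Z*x)
(d(l, -7) + b(t, 7))² = (-7*(1 - 7*6) + (-3 - 6))² = (-7*(1 - 42) - 9)² = (-7*(-41) - 9)² = (287 - 9)² = 278² = 77284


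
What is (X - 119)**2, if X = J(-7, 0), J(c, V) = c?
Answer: 15876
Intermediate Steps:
X = -7
(X - 119)**2 = (-7 - 119)**2 = (-126)**2 = 15876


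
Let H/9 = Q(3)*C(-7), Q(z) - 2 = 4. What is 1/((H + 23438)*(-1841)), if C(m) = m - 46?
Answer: -1/37880416 ≈ -2.6399e-8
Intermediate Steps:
C(m) = -46 + m
Q(z) = 6 (Q(z) = 2 + 4 = 6)
H = -2862 (H = 9*(6*(-46 - 7)) = 9*(6*(-53)) = 9*(-318) = -2862)
1/((H + 23438)*(-1841)) = 1/((-2862 + 23438)*(-1841)) = -1/1841/20576 = (1/20576)*(-1/1841) = -1/37880416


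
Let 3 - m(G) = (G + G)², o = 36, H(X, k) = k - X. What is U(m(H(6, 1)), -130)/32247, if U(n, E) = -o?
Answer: -4/3583 ≈ -0.0011164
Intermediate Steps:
m(G) = 3 - 4*G² (m(G) = 3 - (G + G)² = 3 - (2*G)² = 3 - 4*G²)
U(n, E) = -36 (U(n, E) = -1*36 = -36)
U(m(H(6, 1)), -130)/32247 = -36/32247 = -36*1/32247 = -4/3583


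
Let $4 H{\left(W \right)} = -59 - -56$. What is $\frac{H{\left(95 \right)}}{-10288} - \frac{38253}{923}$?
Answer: $- \frac{1574184687}{37983296} \approx -41.444$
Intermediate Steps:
$H{\left(W \right)} = - \frac{3}{4}$ ($H{\left(W \right)} = \frac{-59 - -56}{4} = \frac{-59 + 56}{4} = \frac{1}{4} \left(-3\right) = - \frac{3}{4}$)
$\frac{H{\left(95 \right)}}{-10288} - \frac{38253}{923} = - \frac{3}{4 \left(-10288\right)} - \frac{38253}{923} = \left(- \frac{3}{4}\right) \left(- \frac{1}{10288}\right) - \frac{38253}{923} = \frac{3}{41152} - \frac{38253}{923} = - \frac{1574184687}{37983296}$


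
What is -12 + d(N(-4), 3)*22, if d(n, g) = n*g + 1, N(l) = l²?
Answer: 1066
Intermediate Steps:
d(n, g) = 1 + g*n (d(n, g) = g*n + 1 = 1 + g*n)
-12 + d(N(-4), 3)*22 = -12 + (1 + 3*(-4)²)*22 = -12 + (1 + 3*16)*22 = -12 + (1 + 48)*22 = -12 + 49*22 = -12 + 1078 = 1066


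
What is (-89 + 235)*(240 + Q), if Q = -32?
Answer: 30368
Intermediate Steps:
(-89 + 235)*(240 + Q) = (-89 + 235)*(240 - 32) = 146*208 = 30368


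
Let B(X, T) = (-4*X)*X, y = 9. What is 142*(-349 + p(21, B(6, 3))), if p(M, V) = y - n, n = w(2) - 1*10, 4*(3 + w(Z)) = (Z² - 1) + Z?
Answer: -93223/2 ≈ -46612.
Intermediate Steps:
w(Z) = -13/4 + Z/4 + Z²/4 (w(Z) = -3 + ((Z² - 1) + Z)/4 = -3 + ((-1 + Z²) + Z)/4 = -3 + (-1 + Z + Z²)/4 = -3 + (-¼ + Z/4 + Z²/4) = -13/4 + Z/4 + Z²/4)
B(X, T) = -4*X²
n = -47/4 (n = (-13/4 + (¼)*2 + (¼)*2²) - 1*10 = (-13/4 + ½ + (¼)*4) - 10 = (-13/4 + ½ + 1) - 10 = -7/4 - 10 = -47/4 ≈ -11.750)
p(M, V) = 83/4 (p(M, V) = 9 - 1*(-47/4) = 9 + 47/4 = 83/4)
142*(-349 + p(21, B(6, 3))) = 142*(-349 + 83/4) = 142*(-1313/4) = -93223/2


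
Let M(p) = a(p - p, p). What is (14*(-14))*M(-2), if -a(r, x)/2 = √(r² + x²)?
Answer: 784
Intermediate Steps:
a(r, x) = -2*√(r² + x²)
M(p) = -2*√(p²) (M(p) = -2*√((p - p)² + p²) = -2*√(0² + p²) = -2*√(0 + p²) = -2*√(p²))
(14*(-14))*M(-2) = (14*(-14))*(-2*√((-2)²)) = -(-392)*√4 = -(-392)*2 = -196*(-4) = 784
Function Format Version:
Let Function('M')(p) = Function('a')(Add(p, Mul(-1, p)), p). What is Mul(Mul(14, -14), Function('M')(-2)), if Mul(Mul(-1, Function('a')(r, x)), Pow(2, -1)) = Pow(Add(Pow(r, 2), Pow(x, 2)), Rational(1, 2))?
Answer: 784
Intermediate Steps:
Function('a')(r, x) = Mul(-2, Pow(Add(Pow(r, 2), Pow(x, 2)), Rational(1, 2)))
Function('M')(p) = Mul(-2, Pow(Pow(p, 2), Rational(1, 2))) (Function('M')(p) = Mul(-2, Pow(Add(Pow(Add(p, Mul(-1, p)), 2), Pow(p, 2)), Rational(1, 2))) = Mul(-2, Pow(Add(Pow(0, 2), Pow(p, 2)), Rational(1, 2))) = Mul(-2, Pow(Add(0, Pow(p, 2)), Rational(1, 2))) = Mul(-2, Pow(Pow(p, 2), Rational(1, 2))))
Mul(Mul(14, -14), Function('M')(-2)) = Mul(Mul(14, -14), Mul(-2, Pow(Pow(-2, 2), Rational(1, 2)))) = Mul(-196, Mul(-2, Pow(4, Rational(1, 2)))) = Mul(-196, Mul(-2, 2)) = Mul(-196, -4) = 784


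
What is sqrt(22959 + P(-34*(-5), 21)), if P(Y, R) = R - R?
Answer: 3*sqrt(2551) ≈ 151.52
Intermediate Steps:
P(Y, R) = 0
sqrt(22959 + P(-34*(-5), 21)) = sqrt(22959 + 0) = sqrt(22959) = 3*sqrt(2551)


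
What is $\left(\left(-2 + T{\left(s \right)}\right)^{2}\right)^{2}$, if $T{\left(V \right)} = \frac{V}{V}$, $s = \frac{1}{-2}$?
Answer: $1$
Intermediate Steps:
$s = - \frac{1}{2} \approx -0.5$
$T{\left(V \right)} = 1$
$\left(\left(-2 + T{\left(s \right)}\right)^{2}\right)^{2} = \left(\left(-2 + 1\right)^{2}\right)^{2} = \left(\left(-1\right)^{2}\right)^{2} = 1^{2} = 1$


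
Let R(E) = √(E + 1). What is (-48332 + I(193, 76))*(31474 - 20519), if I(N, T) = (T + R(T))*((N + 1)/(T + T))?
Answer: -528414425 + 1062635*√77/76 ≈ -5.2829e+8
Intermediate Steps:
R(E) = √(1 + E)
I(N, T) = (1 + N)*(T + √(1 + T))/(2*T) (I(N, T) = (T + √(1 + T))*((N + 1)/(T + T)) = (T + √(1 + T))*((1 + N)/((2*T))) = (T + √(1 + T))*((1 + N)*(1/(2*T))) = (T + √(1 + T))*((1 + N)/(2*T)) = (1 + N)*(T + √(1 + T))/(2*T))
(-48332 + I(193, 76))*(31474 - 20519) = (-48332 + (½)*(√(1 + 76) + 193*√(1 + 76) + 76*(1 + 193))/76)*(31474 - 20519) = (-48332 + (½)*(1/76)*(√77 + 193*√77 + 76*194))*10955 = (-48332 + (½)*(1/76)*(√77 + 193*√77 + 14744))*10955 = (-48332 + (½)*(1/76)*(14744 + 194*√77))*10955 = (-48332 + (97 + 97*√77/76))*10955 = (-48235 + 97*√77/76)*10955 = -528414425 + 1062635*√77/76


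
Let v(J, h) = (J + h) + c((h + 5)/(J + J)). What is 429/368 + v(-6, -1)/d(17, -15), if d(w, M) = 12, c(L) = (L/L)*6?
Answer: 1195/1104 ≈ 1.0824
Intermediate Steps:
c(L) = 6 (c(L) = 1*6 = 6)
v(J, h) = 6 + J + h (v(J, h) = (J + h) + 6 = 6 + J + h)
429/368 + v(-6, -1)/d(17, -15) = 429/368 + (6 - 6 - 1)/12 = 429*(1/368) - 1*1/12 = 429/368 - 1/12 = 1195/1104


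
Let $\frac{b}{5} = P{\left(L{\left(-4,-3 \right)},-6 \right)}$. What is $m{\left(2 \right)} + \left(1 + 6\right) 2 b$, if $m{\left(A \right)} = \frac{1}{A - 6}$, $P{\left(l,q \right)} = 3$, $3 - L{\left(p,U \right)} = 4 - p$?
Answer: $\frac{839}{4} \approx 209.75$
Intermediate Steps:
$L{\left(p,U \right)} = -1 + p$ ($L{\left(p,U \right)} = 3 - \left(4 - p\right) = 3 + \left(-4 + p\right) = -1 + p$)
$b = 15$ ($b = 5 \cdot 3 = 15$)
$m{\left(A \right)} = \frac{1}{-6 + A}$
$m{\left(2 \right)} + \left(1 + 6\right) 2 b = \frac{1}{-6 + 2} + \left(1 + 6\right) 2 \cdot 15 = \frac{1}{-4} + 7 \cdot 2 \cdot 15 = - \frac{1}{4} + 14 \cdot 15 = - \frac{1}{4} + 210 = \frac{839}{4}$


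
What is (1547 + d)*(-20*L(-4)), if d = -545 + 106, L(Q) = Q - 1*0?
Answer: 88640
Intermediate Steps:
L(Q) = Q (L(Q) = Q + 0 = Q)
d = -439
(1547 + d)*(-20*L(-4)) = (1547 - 439)*(-20*(-4)) = 1108*80 = 88640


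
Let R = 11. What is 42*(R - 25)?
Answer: -588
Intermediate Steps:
42*(R - 25) = 42*(11 - 25) = 42*(-14) = -588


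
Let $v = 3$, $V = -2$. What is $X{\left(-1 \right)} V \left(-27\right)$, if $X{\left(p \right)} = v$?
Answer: $162$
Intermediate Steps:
$X{\left(p \right)} = 3$
$X{\left(-1 \right)} V \left(-27\right) = 3 \left(-2\right) \left(-27\right) = \left(-6\right) \left(-27\right) = 162$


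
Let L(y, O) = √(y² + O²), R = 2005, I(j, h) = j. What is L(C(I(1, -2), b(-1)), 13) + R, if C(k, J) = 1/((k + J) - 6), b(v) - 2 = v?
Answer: 2005 + √2705/4 ≈ 2018.0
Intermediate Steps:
b(v) = 2 + v
C(k, J) = 1/(-6 + J + k) (C(k, J) = 1/((J + k) - 6) = 1/(-6 + J + k))
L(y, O) = √(O² + y²)
L(C(I(1, -2), b(-1)), 13) + R = √(13² + (1/(-6 + (2 - 1) + 1))²) + 2005 = √(169 + (1/(-6 + 1 + 1))²) + 2005 = √(169 + (1/(-4))²) + 2005 = √(169 + (-¼)²) + 2005 = √(169 + 1/16) + 2005 = √(2705/16) + 2005 = √2705/4 + 2005 = 2005 + √2705/4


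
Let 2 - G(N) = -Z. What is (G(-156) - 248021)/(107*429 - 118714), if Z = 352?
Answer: 247667/72811 ≈ 3.4015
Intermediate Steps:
G(N) = 354 (G(N) = 2 - (-1)*352 = 2 - 1*(-352) = 2 + 352 = 354)
(G(-156) - 248021)/(107*429 - 118714) = (354 - 248021)/(107*429 - 118714) = -247667/(45903 - 118714) = -247667/(-72811) = -247667*(-1/72811) = 247667/72811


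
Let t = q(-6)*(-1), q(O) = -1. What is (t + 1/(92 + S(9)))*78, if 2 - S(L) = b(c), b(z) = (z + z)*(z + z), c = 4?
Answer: 403/5 ≈ 80.600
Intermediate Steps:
b(z) = 4*z**2 (b(z) = (2*z)*(2*z) = 4*z**2)
S(L) = -62 (S(L) = 2 - 4*4**2 = 2 - 4*16 = 2 - 1*64 = 2 - 64 = -62)
t = 1 (t = -1*(-1) = 1)
(t + 1/(92 + S(9)))*78 = (1 + 1/(92 - 62))*78 = (1 + 1/30)*78 = (31/30)*78 = 403/5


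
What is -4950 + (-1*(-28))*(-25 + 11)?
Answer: -5342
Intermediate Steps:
-4950 + (-1*(-28))*(-25 + 11) = -4950 + 28*(-14) = -4950 - 392 = -5342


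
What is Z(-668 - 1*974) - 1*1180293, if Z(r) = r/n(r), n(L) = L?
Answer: -1180292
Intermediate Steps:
Z(r) = 1 (Z(r) = r/r = 1)
Z(-668 - 1*974) - 1*1180293 = 1 - 1*1180293 = 1 - 1180293 = -1180292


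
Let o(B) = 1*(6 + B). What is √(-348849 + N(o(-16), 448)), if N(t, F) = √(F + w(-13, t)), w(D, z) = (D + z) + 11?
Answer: √(-348849 + 2*√109) ≈ 590.62*I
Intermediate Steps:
w(D, z) = 11 + D + z
o(B) = 6 + B
N(t, F) = √(-2 + F + t) (N(t, F) = √(F + (11 - 13 + t)) = √(F + (-2 + t)) = √(-2 + F + t))
√(-348849 + N(o(-16), 448)) = √(-348849 + √(-2 + 448 + (6 - 16))) = √(-348849 + √(-2 + 448 - 10)) = √(-348849 + √436) = √(-348849 + 2*√109)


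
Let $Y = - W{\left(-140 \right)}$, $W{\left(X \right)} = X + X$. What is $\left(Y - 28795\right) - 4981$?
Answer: $-33496$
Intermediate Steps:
$W{\left(X \right)} = 2 X$
$Y = 280$ ($Y = - 2 \left(-140\right) = \left(-1\right) \left(-280\right) = 280$)
$\left(Y - 28795\right) - 4981 = \left(280 - 28795\right) - 4981 = -28515 - 4981 = -33496$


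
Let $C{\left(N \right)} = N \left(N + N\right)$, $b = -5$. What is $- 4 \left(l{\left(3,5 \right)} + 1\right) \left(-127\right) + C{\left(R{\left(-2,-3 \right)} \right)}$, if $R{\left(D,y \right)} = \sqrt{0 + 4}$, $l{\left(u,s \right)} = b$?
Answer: $-2024$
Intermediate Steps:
$l{\left(u,s \right)} = -5$
$R{\left(D,y \right)} = 2$ ($R{\left(D,y \right)} = \sqrt{4} = 2$)
$C{\left(N \right)} = 2 N^{2}$ ($C{\left(N \right)} = N 2 N = 2 N^{2}$)
$- 4 \left(l{\left(3,5 \right)} + 1\right) \left(-127\right) + C{\left(R{\left(-2,-3 \right)} \right)} = - 4 \left(-5 + 1\right) \left(-127\right) + 2 \cdot 2^{2} = \left(-4\right) \left(-4\right) \left(-127\right) + 2 \cdot 4 = 16 \left(-127\right) + 8 = -2032 + 8 = -2024$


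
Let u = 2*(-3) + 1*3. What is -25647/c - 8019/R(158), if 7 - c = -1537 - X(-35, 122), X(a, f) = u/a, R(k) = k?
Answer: -575198727/8538794 ≈ -67.363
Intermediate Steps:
u = -3 (u = -6 + 3 = -3)
X(a, f) = -3/a
c = 54043/35 (c = 7 - (-1537 - (-3)/(-35)) = 7 - (-1537 - (-3)*(-1)/35) = 7 - (-1537 - 1*3/35) = 7 - (-1537 - 3/35) = 7 - 1*(-53798/35) = 7 + 53798/35 = 54043/35 ≈ 1544.1)
-25647/c - 8019/R(158) = -25647/54043/35 - 8019/158 = -25647*35/54043 - 8019*1/158 = -897645/54043 - 8019/158 = -575198727/8538794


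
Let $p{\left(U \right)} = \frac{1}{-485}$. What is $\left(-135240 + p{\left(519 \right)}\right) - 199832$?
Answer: $- \frac{162509921}{485} \approx -3.3507 \cdot 10^{5}$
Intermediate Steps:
$p{\left(U \right)} = - \frac{1}{485}$
$\left(-135240 + p{\left(519 \right)}\right) - 199832 = \left(-135240 - \frac{1}{485}\right) - 199832 = - \frac{65591401}{485} - 199832 = - \frac{162509921}{485}$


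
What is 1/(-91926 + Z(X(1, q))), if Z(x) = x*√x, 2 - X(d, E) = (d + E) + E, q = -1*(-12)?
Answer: I/(-91926*I + 23*√23) ≈ -1.0878e-5 + 1.3053e-8*I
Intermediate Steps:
q = 12
X(d, E) = 2 - d - 2*E (X(d, E) = 2 - ((d + E) + E) = 2 - ((E + d) + E) = 2 - (d + 2*E) = 2 + (-d - 2*E) = 2 - d - 2*E)
Z(x) = x^(3/2)
1/(-91926 + Z(X(1, q))) = 1/(-91926 + (2 - 1*1 - 2*12)^(3/2)) = 1/(-91926 + (2 - 1 - 24)^(3/2)) = 1/(-91926 + (-23)^(3/2)) = 1/(-91926 - 23*I*√23)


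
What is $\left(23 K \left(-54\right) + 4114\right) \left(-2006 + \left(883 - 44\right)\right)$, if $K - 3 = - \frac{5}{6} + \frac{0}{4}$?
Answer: $-1660641$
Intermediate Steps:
$K = \frac{13}{6}$ ($K = 3 + \left(- \frac{5}{6} + \frac{0}{4}\right) = 3 + \left(\left(-5\right) \frac{1}{6} + 0 \cdot \frac{1}{4}\right) = 3 + \left(- \frac{5}{6} + 0\right) = 3 - \frac{5}{6} = \frac{13}{6} \approx 2.1667$)
$\left(23 K \left(-54\right) + 4114\right) \left(-2006 + \left(883 - 44\right)\right) = \left(23 \cdot \frac{13}{6} \left(-54\right) + 4114\right) \left(-2006 + \left(883 - 44\right)\right) = \left(\frac{299}{6} \left(-54\right) + 4114\right) \left(-2006 + \left(883 - 44\right)\right) = \left(-2691 + 4114\right) \left(-2006 + 839\right) = 1423 \left(-1167\right) = -1660641$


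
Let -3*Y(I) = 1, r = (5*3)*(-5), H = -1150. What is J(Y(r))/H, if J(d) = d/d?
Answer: -1/1150 ≈ -0.00086956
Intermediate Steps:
r = -75 (r = 15*(-5) = -75)
Y(I) = -1/3 (Y(I) = -1/3*1 = -1/3)
J(d) = 1
J(Y(r))/H = 1/(-1150) = 1*(-1/1150) = -1/1150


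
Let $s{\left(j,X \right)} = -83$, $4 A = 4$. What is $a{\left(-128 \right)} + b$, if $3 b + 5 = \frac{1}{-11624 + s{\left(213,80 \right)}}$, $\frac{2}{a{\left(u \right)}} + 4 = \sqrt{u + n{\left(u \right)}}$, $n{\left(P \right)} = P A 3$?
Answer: $- \frac{1299499}{772662} - \frac{2 i \sqrt{2}}{33} \approx -1.6818 - 0.08571 i$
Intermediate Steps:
$A = 1$ ($A = \frac{1}{4} \cdot 4 = 1$)
$n{\left(P \right)} = 3 P$ ($n{\left(P \right)} = P 1 \cdot 3 = P 3 = 3 P$)
$a{\left(u \right)} = \frac{2}{-4 + 2 \sqrt{u}}$ ($a{\left(u \right)} = \frac{2}{-4 + \sqrt{u + 3 u}} = \frac{2}{-4 + \sqrt{4 u}} = \frac{2}{-4 + 2 \sqrt{u}}$)
$b = - \frac{19512}{11707}$ ($b = - \frac{5}{3} + \frac{1}{3 \left(-11624 - 83\right)} = - \frac{5}{3} + \frac{1}{3 \left(-11707\right)} = - \frac{5}{3} + \frac{1}{3} \left(- \frac{1}{11707}\right) = - \frac{5}{3} - \frac{1}{35121} = - \frac{19512}{11707} \approx -1.6667$)
$a{\left(-128 \right)} + b = \frac{1}{-2 + \sqrt{-128}} - \frac{19512}{11707} = \frac{1}{-2 + 8 i \sqrt{2}} - \frac{19512}{11707} = - \frac{19512}{11707} + \frac{1}{-2 + 8 i \sqrt{2}}$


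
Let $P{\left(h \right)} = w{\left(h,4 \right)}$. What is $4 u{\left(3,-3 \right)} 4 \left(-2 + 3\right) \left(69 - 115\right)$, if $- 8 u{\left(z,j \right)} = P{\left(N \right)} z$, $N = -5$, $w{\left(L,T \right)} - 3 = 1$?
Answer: $1104$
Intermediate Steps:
$w{\left(L,T \right)} = 4$ ($w{\left(L,T \right)} = 3 + 1 = 4$)
$P{\left(h \right)} = 4$
$u{\left(z,j \right)} = - \frac{z}{2}$ ($u{\left(z,j \right)} = - \frac{4 z}{8} = - \frac{z}{2}$)
$4 u{\left(3,-3 \right)} 4 \left(-2 + 3\right) \left(69 - 115\right) = 4 \left(\left(- \frac{1}{2}\right) 3\right) 4 \left(-2 + 3\right) \left(69 - 115\right) = 4 \left(- \frac{3}{2}\right) 4 \cdot 1 \left(-46\right) = \left(-6\right) 4 \left(-46\right) = \left(-24\right) \left(-46\right) = 1104$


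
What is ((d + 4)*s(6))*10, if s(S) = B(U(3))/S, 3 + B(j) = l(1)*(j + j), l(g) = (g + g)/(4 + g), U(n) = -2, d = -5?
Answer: 23/3 ≈ 7.6667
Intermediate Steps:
l(g) = 2*g/(4 + g) (l(g) = (2*g)/(4 + g) = 2*g/(4 + g))
B(j) = -3 + 4*j/5 (B(j) = -3 + (2*1/(4 + 1))*(j + j) = -3 + (2*1/5)*(2*j) = -3 + (2*1*(⅕))*(2*j) = -3 + 2*(2*j)/5 = -3 + 4*j/5)
s(S) = -23/(5*S) (s(S) = (-3 + (⅘)*(-2))/S = (-3 - 8/5)/S = -23/(5*S))
((d + 4)*s(6))*10 = ((-5 + 4)*(-23/5/6))*10 = -(-23)/(5*6)*10 = -1*(-23/30)*10 = (23/30)*10 = 23/3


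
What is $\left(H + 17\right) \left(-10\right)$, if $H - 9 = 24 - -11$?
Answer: $-610$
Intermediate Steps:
$H = 44$ ($H = 9 + \left(24 - -11\right) = 9 + \left(24 + 11\right) = 9 + 35 = 44$)
$\left(H + 17\right) \left(-10\right) = \left(44 + 17\right) \left(-10\right) = 61 \left(-10\right) = -610$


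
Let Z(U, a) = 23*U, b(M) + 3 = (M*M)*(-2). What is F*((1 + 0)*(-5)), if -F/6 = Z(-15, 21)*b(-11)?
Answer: 2535750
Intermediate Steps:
b(M) = -3 - 2*M² (b(M) = -3 + (M*M)*(-2) = -3 + M²*(-2) = -3 - 2*M²)
F = -507150 (F = -6*23*(-15)*(-3 - 2*(-11)²) = -(-2070)*(-3 - 2*121) = -(-2070)*(-3 - 242) = -(-2070)*(-245) = -6*84525 = -507150)
F*((1 + 0)*(-5)) = -507150*(1 + 0)*(-5) = -507150*(-5) = 2535750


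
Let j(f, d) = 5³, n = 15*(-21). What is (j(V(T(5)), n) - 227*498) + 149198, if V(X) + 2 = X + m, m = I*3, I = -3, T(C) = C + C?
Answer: 36277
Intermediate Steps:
T(C) = 2*C
n = -315
m = -9 (m = -3*3 = -9)
V(X) = -11 + X (V(X) = -2 + (X - 9) = -2 + (-9 + X) = -11 + X)
j(f, d) = 125
(j(V(T(5)), n) - 227*498) + 149198 = (125 - 227*498) + 149198 = (125 - 113046) + 149198 = -112921 + 149198 = 36277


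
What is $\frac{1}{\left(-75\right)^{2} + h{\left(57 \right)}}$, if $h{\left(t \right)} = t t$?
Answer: $\frac{1}{8874} \approx 0.00011269$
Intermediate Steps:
$h{\left(t \right)} = t^{2}$
$\frac{1}{\left(-75\right)^{2} + h{\left(57 \right)}} = \frac{1}{\left(-75\right)^{2} + 57^{2}} = \frac{1}{5625 + 3249} = \frac{1}{8874}$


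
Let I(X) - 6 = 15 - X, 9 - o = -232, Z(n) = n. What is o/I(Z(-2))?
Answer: 241/23 ≈ 10.478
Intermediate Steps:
o = 241 (o = 9 - 1*(-232) = 9 + 232 = 241)
I(X) = 21 - X (I(X) = 6 + (15 - X) = 21 - X)
o/I(Z(-2)) = 241/(21 - 1*(-2)) = 241/(21 + 2) = 241/23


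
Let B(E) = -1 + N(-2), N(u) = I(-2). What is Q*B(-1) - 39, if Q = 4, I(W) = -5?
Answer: -63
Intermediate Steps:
N(u) = -5
B(E) = -6 (B(E) = -1 - 5 = -6)
Q*B(-1) - 39 = 4*(-6) - 39 = -24 - 39 = -63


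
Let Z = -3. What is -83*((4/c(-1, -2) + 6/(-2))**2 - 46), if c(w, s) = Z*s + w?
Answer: 85407/25 ≈ 3416.3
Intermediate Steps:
c(w, s) = w - 3*s (c(w, s) = -3*s + w = w - 3*s)
-83*((4/c(-1, -2) + 6/(-2))**2 - 46) = -83*((4/(-1 - 3*(-2)) + 6/(-2))**2 - 46) = -83*((4/(-1 + 6) + 6*(-1/2))**2 - 46) = -83*((4/5 - 3)**2 - 46) = -83*((-11/5)**2 - 46) = -83*(121/25 - 46) = -83*(-1029/25) = 85407/25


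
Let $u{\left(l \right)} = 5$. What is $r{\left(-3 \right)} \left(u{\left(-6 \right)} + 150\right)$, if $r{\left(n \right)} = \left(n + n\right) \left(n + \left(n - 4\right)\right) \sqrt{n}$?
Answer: $9300 i \sqrt{3} \approx 16108.0 i$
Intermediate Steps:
$r{\left(n \right)} = 2 n^{\frac{3}{2}} \left(-4 + 2 n\right)$ ($r{\left(n \right)} = 2 n \left(n + \left(n - 4\right)\right) \sqrt{n} = 2 n \left(n + \left(-4 + n\right)\right) \sqrt{n} = 2 n \left(-4 + 2 n\right) \sqrt{n} = 2 n^{\frac{3}{2}} \left(-4 + 2 n\right)$)
$r{\left(-3 \right)} \left(u{\left(-6 \right)} + 150\right) = 4 \left(-3\right)^{\frac{3}{2}} \left(-2 - 3\right) \left(5 + 150\right) = 4 \left(- 3 i \sqrt{3}\right) \left(-5\right) 155 = 60 i \sqrt{3} \cdot 155 = 9300 i \sqrt{3}$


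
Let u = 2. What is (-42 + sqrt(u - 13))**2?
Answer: (42 - I*sqrt(11))**2 ≈ 1753.0 - 278.6*I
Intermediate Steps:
(-42 + sqrt(u - 13))**2 = (-42 + sqrt(2 - 13))**2 = (-42 + sqrt(-11))**2 = (-42 + I*sqrt(11))**2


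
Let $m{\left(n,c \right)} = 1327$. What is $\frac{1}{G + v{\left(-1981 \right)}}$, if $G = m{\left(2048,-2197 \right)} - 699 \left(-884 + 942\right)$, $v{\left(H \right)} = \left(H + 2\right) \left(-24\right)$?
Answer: $\frac{1}{8281} \approx 0.00012076$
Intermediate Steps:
$v{\left(H \right)} = -48 - 24 H$ ($v{\left(H \right)} = \left(2 + H\right) \left(-24\right) = -48 - 24 H$)
$G = -39215$ ($G = 1327 - 699 \left(-884 + 942\right) = 1327 - 699 \cdot 58 = 1327 - 40542 = -39215$)
$\frac{1}{G + v{\left(-1981 \right)}} = \frac{1}{-39215 - -47496} = \frac{1}{-39215 + \left(-48 + 47544\right)} = \frac{1}{-39215 + 47496} = \frac{1}{8281}$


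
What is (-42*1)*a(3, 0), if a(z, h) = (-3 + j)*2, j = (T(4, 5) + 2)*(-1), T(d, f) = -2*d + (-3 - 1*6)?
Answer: -1008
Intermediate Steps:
T(d, f) = -9 - 2*d (T(d, f) = -2*d + (-3 - 6) = -2*d - 9 = -9 - 2*d)
j = 15 (j = ((-9 - 2*4) + 2)*(-1) = ((-9 - 8) + 2)*(-1) = (-17 + 2)*(-1) = -15*(-1) = 15)
a(z, h) = 24 (a(z, h) = (-3 + 15)*2 = 12*2 = 24)
(-42*1)*a(3, 0) = -42*1*24 = -42*24 = -1008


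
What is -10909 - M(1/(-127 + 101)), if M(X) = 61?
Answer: -10970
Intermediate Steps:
-10909 - M(1/(-127 + 101)) = -10909 - 1*61 = -10909 - 61 = -10970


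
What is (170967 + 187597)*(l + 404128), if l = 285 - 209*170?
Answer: 132268164012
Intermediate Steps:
l = -35245 (l = 285 - 35530 = -35245)
(170967 + 187597)*(l + 404128) = (170967 + 187597)*(-35245 + 404128) = 358564*368883 = 132268164012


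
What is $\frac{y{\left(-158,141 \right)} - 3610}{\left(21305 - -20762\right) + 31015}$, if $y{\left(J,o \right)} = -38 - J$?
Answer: $- \frac{1745}{36541} \approx -0.047755$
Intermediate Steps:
$\frac{y{\left(-158,141 \right)} - 3610}{\left(21305 - -20762\right) + 31015} = \frac{\left(-38 - -158\right) - 3610}{\left(21305 - -20762\right) + 31015} = \frac{\left(-38 + 158\right) - 3610}{\left(21305 + 20762\right) + 31015} = \frac{120 - 3610}{42067 + 31015} = - \frac{3490}{73082} = \left(-3490\right) \frac{1}{73082} = - \frac{1745}{36541}$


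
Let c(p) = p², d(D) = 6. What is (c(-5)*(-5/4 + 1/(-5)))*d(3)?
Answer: -435/2 ≈ -217.50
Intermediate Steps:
(c(-5)*(-5/4 + 1/(-5)))*d(3) = ((-5)²*(-5/4 + 1/(-5)))*6 = (25*(-5*¼ + 1*(-⅕)))*6 = (25*(-5/4 - ⅕))*6 = (25*(-29/20))*6 = -145/4*6 = -435/2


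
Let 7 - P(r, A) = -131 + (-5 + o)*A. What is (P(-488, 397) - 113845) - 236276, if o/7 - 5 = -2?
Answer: -356335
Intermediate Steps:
o = 21 (o = 35 + 7*(-2) = 35 - 14 = 21)
P(r, A) = 138 - 16*A (P(r, A) = 7 - (-131 + (-5 + 21)*A) = 7 - (-131 + 16*A) = 7 + (131 - 16*A) = 138 - 16*A)
(P(-488, 397) - 113845) - 236276 = ((138 - 16*397) - 113845) - 236276 = ((138 - 6352) - 113845) - 236276 = (-6214 - 113845) - 236276 = -120059 - 236276 = -356335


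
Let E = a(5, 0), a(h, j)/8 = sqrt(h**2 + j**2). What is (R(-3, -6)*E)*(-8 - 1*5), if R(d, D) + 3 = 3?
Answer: 0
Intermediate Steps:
R(d, D) = 0 (R(d, D) = -3 + 3 = 0)
a(h, j) = 8*sqrt(h**2 + j**2)
E = 40 (E = 8*sqrt(5**2 + 0**2) = 8*sqrt(25 + 0) = 8*sqrt(25) = 8*5 = 40)
(R(-3, -6)*E)*(-8 - 1*5) = (0*40)*(-8 - 1*5) = 0*(-8 - 5) = 0*(-13) = 0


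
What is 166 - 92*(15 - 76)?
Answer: 5778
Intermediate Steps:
166 - 92*(15 - 76) = 166 - 92*(-61) = 166 + 5612 = 5778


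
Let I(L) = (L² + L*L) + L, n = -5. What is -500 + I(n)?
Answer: -455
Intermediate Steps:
I(L) = L + 2*L² (I(L) = (L² + L²) + L = 2*L² + L = L + 2*L²)
-500 + I(n) = -500 - 5*(1 + 2*(-5)) = -500 - 5*(1 - 10) = -500 - 5*(-9) = -500 + 45 = -455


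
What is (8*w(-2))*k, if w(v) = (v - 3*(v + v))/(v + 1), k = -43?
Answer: 3440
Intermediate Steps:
w(v) = -5*v/(1 + v) (w(v) = (v - 6*v)/(1 + v) = (-5*v)/(1 + v) = -5*v/(1 + v))
(8*w(-2))*k = (8*(-5*(-2)/(1 - 2)))*(-43) = (8*(-5*(-2)/(-1)))*(-43) = (8*(-5*(-2)*(-1)))*(-43) = (8*(-10))*(-43) = -80*(-43) = 3440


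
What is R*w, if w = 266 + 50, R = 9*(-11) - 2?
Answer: -31916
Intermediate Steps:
R = -101 (R = -99 - 2 = -101)
w = 316
R*w = -101*316 = -31916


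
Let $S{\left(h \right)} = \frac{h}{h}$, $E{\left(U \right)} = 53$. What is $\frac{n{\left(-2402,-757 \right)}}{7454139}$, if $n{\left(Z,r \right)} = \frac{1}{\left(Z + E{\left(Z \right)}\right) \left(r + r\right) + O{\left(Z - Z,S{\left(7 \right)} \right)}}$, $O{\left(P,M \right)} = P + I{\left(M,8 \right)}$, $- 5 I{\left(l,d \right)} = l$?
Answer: $\frac{5}{132548970454131} \approx 3.7722 \cdot 10^{-14}$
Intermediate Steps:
$S{\left(h \right)} = 1$
$I{\left(l,d \right)} = - \frac{l}{5}$
$O{\left(P,M \right)} = P - \frac{M}{5}$
$n{\left(Z,r \right)} = \frac{1}{- \frac{1}{5} + 2 r \left(53 + Z\right)}$ ($n{\left(Z,r \right)} = \frac{1}{\left(Z + 53\right) \left(r + r\right) + \left(\left(Z - Z\right) - \frac{1}{5}\right)} = \frac{1}{\left(53 + Z\right) 2 r + \left(0 - \frac{1}{5}\right)} = \frac{1}{2 r \left(53 + Z\right) - \frac{1}{5}} = \frac{1}{- \frac{1}{5} + 2 r \left(53 + Z\right)}$)
$\frac{n{\left(-2402,-757 \right)}}{7454139} = \frac{5 \frac{1}{-1 + 530 \left(-757\right) + 10 \left(-2402\right) \left(-757\right)}}{7454139} = \frac{5}{-1 - 401210 + 18183140} \cdot \frac{1}{7454139} = \frac{5}{17781929} \cdot \frac{1}{7454139} = \frac{5}{132548970454131}$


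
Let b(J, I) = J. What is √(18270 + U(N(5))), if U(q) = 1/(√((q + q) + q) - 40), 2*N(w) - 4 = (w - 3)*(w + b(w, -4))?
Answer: √21120086/34 ≈ 135.17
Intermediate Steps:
N(w) = 2 + w*(-3 + w) (N(w) = 2 + ((w - 3)*(w + w))/2 = 2 + ((-3 + w)*(2*w))/2 = 2 + (2*w*(-3 + w))/2 = 2 + w*(-3 + w))
U(q) = 1/(-40 + √3*√q) (U(q) = 1/(√(2*q + q) - 40) = 1/(√(3*q) - 40) = 1/(√3*√q - 40) = 1/(-40 + √3*√q))
√(18270 + U(N(5))) = √(18270 + 1/(-40 + √3*√(2 + 5² - 3*5))) = √(18270 + 1/(-40 + √3*√(2 + 25 - 15))) = √(18270 + 1/(-40 + √3*√12)) = √(18270 + 1/(-40 + √3*(2*√3))) = √(18270 + 1/(-40 + 6)) = √(18270 + 1/(-34)) = √(18270 - 1/34) = √(621179/34) = √21120086/34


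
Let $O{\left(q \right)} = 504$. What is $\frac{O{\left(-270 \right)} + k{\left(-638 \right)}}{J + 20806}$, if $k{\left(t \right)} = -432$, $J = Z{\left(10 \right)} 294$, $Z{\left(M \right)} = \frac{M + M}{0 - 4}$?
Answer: $\frac{9}{2417} \approx 0.0037236$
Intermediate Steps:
$Z{\left(M \right)} = - \frac{M}{2}$ ($Z{\left(M \right)} = \frac{2 M}{-4} = 2 M \left(- \frac{1}{4}\right) = - \frac{M}{2}$)
$J = -1470$ ($J = \left(- \frac{1}{2}\right) 10 \cdot 294 = \left(-5\right) 294 = -1470$)
$\frac{O{\left(-270 \right)} + k{\left(-638 \right)}}{J + 20806} = \frac{504 - 432}{-1470 + 20806} = \frac{72}{19336} = 72 \cdot \frac{1}{19336} = \frac{9}{2417}$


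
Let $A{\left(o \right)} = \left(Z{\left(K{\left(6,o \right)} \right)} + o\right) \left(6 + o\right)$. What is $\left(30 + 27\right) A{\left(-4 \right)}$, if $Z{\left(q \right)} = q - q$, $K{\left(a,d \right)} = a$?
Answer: $-456$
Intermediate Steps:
$Z{\left(q \right)} = 0$
$A{\left(o \right)} = o \left(6 + o\right)$ ($A{\left(o \right)} = \left(0 + o\right) \left(6 + o\right) = o \left(6 + o\right)$)
$\left(30 + 27\right) A{\left(-4 \right)} = \left(30 + 27\right) \left(- 4 \left(6 - 4\right)\right) = 57 \left(\left(-4\right) 2\right) = 57 \left(-8\right) = -456$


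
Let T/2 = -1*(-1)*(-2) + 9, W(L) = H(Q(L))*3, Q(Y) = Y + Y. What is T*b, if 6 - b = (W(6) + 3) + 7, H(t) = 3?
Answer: -182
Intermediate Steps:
Q(Y) = 2*Y
W(L) = 9 (W(L) = 3*3 = 9)
T = 14 (T = 2*(-1*(-1)*(-2) + 9) = 2*(1*(-2) + 9) = 2*(-2 + 9) = 2*7 = 14)
b = -13 (b = 6 - ((9 + 3) + 7) = 6 - (12 + 7) = 6 - 1*19 = 6 - 19 = -13)
T*b = 14*(-13) = -182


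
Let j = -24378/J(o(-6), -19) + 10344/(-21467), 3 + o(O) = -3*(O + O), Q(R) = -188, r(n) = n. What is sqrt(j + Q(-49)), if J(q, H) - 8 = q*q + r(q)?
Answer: I*sqrt(30901052151924365)/12128855 ≈ 14.493*I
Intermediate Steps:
o(O) = -3 - 6*O (o(O) = -3 - 3*(O + O) = -3 - 6*O)
J(q, H) = 8 + q + q**2 (J(q, H) = 8 + (q*q + q) = 8 + (q**2 + q) = 8 + (q + q**2) = 8 + q + q**2)
j = -267505623/12128855 (j = -24378/(8 + (-3 - 6*(-6)) + (-3 - 6*(-6))**2) + 10344/(-21467) = -24378/(8 + (-3 + 36) + (-3 + 36)**2) + 10344*(-1/21467) = -24378/(8 + 33 + 33**2) - 10344/21467 = -24378/(8 + 33 + 1089) - 10344/21467 = -24378/1130 - 10344/21467 = -24378*1/1130 - 10344/21467 = -12189/565 - 10344/21467 = -267505623/12128855 ≈ -22.055)
sqrt(j + Q(-49)) = sqrt(-267505623/12128855 - 188) = sqrt(-2547730363/12128855) = I*sqrt(30901052151924365)/12128855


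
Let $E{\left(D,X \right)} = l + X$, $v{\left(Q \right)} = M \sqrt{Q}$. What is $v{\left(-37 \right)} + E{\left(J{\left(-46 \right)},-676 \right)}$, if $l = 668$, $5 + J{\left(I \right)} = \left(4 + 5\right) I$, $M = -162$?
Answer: $-8 - 162 i \sqrt{37} \approx -8.0 - 985.41 i$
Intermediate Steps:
$v{\left(Q \right)} = - 162 \sqrt{Q}$
$J{\left(I \right)} = -5 + 9 I$ ($J{\left(I \right)} = -5 + \left(4 + 5\right) I = -5 + 9 I$)
$E{\left(D,X \right)} = 668 + X$
$v{\left(-37 \right)} + E{\left(J{\left(-46 \right)},-676 \right)} = - 162 \sqrt{-37} + \left(668 - 676\right) = - 162 i \sqrt{37} - 8 = -8 - 162 i \sqrt{37}$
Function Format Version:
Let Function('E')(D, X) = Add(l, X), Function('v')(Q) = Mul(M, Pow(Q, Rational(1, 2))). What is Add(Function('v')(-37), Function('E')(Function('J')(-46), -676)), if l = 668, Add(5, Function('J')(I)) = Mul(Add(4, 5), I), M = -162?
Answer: Add(-8, Mul(-162, I, Pow(37, Rational(1, 2)))) ≈ Add(-8.0000, Mul(-985.41, I))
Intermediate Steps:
Function('v')(Q) = Mul(-162, Pow(Q, Rational(1, 2)))
Function('J')(I) = Add(-5, Mul(9, I)) (Function('J')(I) = Add(-5, Mul(Add(4, 5), I)) = Add(-5, Mul(9, I)))
Function('E')(D, X) = Add(668, X)
Add(Function('v')(-37), Function('E')(Function('J')(-46), -676)) = Add(Mul(-162, Pow(-37, Rational(1, 2))), Add(668, -676)) = Add(Mul(-162, Mul(I, Pow(37, Rational(1, 2)))), -8) = Add(Mul(-162, I, Pow(37, Rational(1, 2))), -8) = Add(-8, Mul(-162, I, Pow(37, Rational(1, 2))))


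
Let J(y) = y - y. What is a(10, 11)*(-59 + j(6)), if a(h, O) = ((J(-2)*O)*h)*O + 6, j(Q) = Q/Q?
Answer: -348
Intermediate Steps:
J(y) = 0
j(Q) = 1
a(h, O) = 6 (a(h, O) = ((0*O)*h)*O + 6 = (0*h)*O + 6 = 0*O + 6 = 0 + 6 = 6)
a(10, 11)*(-59 + j(6)) = 6*(-59 + 1) = 6*(-58) = -348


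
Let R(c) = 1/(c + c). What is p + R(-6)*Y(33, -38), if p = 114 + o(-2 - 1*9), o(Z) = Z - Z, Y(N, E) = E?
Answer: 703/6 ≈ 117.17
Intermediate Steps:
R(c) = 1/(2*c)
o(Z) = 0
p = 114 (p = 114 + 0 = 114)
p + R(-6)*Y(33, -38) = 114 + ((½)/(-6))*(-38) = 114 + ((½)*(-⅙))*(-38) = 114 - 1/12*(-38) = 114 + 19/6 = 703/6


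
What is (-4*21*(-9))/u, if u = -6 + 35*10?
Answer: 189/86 ≈ 2.1977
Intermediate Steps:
u = 344 (u = -6 + 350 = 344)
(-4*21*(-9))/u = (-4*21*(-9))/344 = -84*(-9)*(1/344) = 756*(1/344) = 189/86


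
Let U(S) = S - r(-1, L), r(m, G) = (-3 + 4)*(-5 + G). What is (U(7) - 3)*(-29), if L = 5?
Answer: -116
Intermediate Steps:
r(m, G) = -5 + G (r(m, G) = 1*(-5 + G) = -5 + G)
U(S) = S (U(S) = S - (-5 + 5) = S - 1*0 = S + 0 = S)
(U(7) - 3)*(-29) = (7 - 3)*(-29) = 4*(-29) = -116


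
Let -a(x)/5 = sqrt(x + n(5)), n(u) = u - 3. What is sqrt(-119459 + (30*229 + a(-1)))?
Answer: I*sqrt(112594) ≈ 335.55*I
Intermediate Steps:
n(u) = -3 + u
a(x) = -5*sqrt(2 + x) (a(x) = -5*sqrt(x + (-3 + 5)) = -5*sqrt(x + 2) = -5*sqrt(2 + x))
sqrt(-119459 + (30*229 + a(-1))) = sqrt(-119459 + (30*229 - 5*sqrt(2 - 1))) = sqrt(-119459 + (6870 - 5*sqrt(1))) = sqrt(-119459 + (6870 - 5*1)) = sqrt(-119459 + (6870 - 5)) = sqrt(-119459 + 6865) = sqrt(-112594) = I*sqrt(112594)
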